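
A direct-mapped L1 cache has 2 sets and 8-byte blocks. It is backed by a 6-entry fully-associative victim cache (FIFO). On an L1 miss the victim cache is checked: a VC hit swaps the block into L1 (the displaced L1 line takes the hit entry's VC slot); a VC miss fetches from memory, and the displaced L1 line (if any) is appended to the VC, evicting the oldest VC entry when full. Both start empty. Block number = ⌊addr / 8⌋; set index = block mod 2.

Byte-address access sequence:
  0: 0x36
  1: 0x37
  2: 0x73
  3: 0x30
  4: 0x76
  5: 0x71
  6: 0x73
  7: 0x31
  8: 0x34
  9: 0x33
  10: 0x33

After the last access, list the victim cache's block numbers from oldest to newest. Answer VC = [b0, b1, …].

VC = [14]

0: 0x36 (blk 6, set 0) → MISS  vc=[]
1: 0x37 (blk 6, set 0) → L1-HIT  vc=[]
2: 0x73 (blk 14, set 0) → MISS  vc=[6]
3: 0x30 (blk 6, set 0) → VC-HIT  vc=[14]
4: 0x76 (blk 14, set 0) → VC-HIT  vc=[6]
5: 0x71 (blk 14, set 0) → L1-HIT  vc=[6]
6: 0x73 (blk 14, set 0) → L1-HIT  vc=[6]
7: 0x31 (blk 6, set 0) → VC-HIT  vc=[14]
8: 0x34 (blk 6, set 0) → L1-HIT  vc=[14]
9: 0x33 (blk 6, set 0) → L1-HIT  vc=[14]
10: 0x33 (blk 6, set 0) → L1-HIT  vc=[14]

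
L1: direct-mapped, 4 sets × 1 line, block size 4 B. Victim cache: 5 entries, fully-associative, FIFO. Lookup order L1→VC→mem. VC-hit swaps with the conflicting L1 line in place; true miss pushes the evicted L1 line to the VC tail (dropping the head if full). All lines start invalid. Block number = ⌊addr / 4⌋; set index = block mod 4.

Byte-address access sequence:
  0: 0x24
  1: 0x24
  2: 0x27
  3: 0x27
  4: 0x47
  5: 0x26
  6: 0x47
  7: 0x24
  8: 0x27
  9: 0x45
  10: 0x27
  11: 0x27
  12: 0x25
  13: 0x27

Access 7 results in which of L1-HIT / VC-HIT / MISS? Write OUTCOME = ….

#0 0x24→b9/s1 MISS; vc=[]
#1 0x24→b9/s1 L1-HIT; vc=[]
#2 0x27→b9/s1 L1-HIT; vc=[]
#3 0x27→b9/s1 L1-HIT; vc=[]
#4 0x47→b17/s1 MISS; vc=[9]
#5 0x26→b9/s1 VC-HIT; vc=[17]
#6 0x47→b17/s1 VC-HIT; vc=[9]
#7 0x24→b9/s1 VC-HIT; vc=[17]
#8 0x27→b9/s1 L1-HIT; vc=[17]
#9 0x45→b17/s1 VC-HIT; vc=[9]
#10 0x27→b9/s1 VC-HIT; vc=[17]
#11 0x27→b9/s1 L1-HIT; vc=[17]
#12 0x25→b9/s1 L1-HIT; vc=[17]
#13 0x27→b9/s1 L1-HIT; vc=[17]

OUTCOME = VC-HIT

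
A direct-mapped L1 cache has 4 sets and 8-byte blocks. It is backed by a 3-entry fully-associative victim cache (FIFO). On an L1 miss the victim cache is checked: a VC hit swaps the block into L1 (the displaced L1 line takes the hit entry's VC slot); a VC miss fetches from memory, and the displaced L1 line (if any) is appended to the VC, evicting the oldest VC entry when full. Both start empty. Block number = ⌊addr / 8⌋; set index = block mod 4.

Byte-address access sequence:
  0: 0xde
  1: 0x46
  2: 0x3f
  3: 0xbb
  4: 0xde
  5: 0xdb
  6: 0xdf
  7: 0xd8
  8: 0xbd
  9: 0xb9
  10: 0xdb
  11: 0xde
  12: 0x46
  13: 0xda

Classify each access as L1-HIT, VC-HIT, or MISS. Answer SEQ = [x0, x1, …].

SEQ = [MISS, MISS, MISS, MISS, VC-HIT, L1-HIT, L1-HIT, L1-HIT, VC-HIT, L1-HIT, VC-HIT, L1-HIT, L1-HIT, L1-HIT]

#0 0xde→b27/s3 MISS; vc=[]
#1 0x46→b8/s0 MISS; vc=[]
#2 0x3f→b7/s3 MISS; vc=[27]
#3 0xbb→b23/s3 MISS; vc=[27,7]
#4 0xde→b27/s3 VC-HIT; vc=[23,7]
#5 0xdb→b27/s3 L1-HIT; vc=[23,7]
#6 0xdf→b27/s3 L1-HIT; vc=[23,7]
#7 0xd8→b27/s3 L1-HIT; vc=[23,7]
#8 0xbd→b23/s3 VC-HIT; vc=[27,7]
#9 0xb9→b23/s3 L1-HIT; vc=[27,7]
#10 0xdb→b27/s3 VC-HIT; vc=[23,7]
#11 0xde→b27/s3 L1-HIT; vc=[23,7]
#12 0x46→b8/s0 L1-HIT; vc=[23,7]
#13 0xda→b27/s3 L1-HIT; vc=[23,7]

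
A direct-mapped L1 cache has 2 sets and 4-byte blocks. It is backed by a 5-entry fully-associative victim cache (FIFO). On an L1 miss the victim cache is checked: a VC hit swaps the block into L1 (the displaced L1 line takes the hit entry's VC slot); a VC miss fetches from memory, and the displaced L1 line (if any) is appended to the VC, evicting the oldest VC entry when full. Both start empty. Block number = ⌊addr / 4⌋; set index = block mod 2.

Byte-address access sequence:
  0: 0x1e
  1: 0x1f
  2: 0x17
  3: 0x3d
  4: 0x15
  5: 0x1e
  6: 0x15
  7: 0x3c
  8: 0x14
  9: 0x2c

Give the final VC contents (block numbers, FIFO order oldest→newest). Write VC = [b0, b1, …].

#0 0x1e→b7/s1 MISS; vc=[]
#1 0x1f→b7/s1 L1-HIT; vc=[]
#2 0x17→b5/s1 MISS; vc=[7]
#3 0x3d→b15/s1 MISS; vc=[7,5]
#4 0x15→b5/s1 VC-HIT; vc=[7,15]
#5 0x1e→b7/s1 VC-HIT; vc=[5,15]
#6 0x15→b5/s1 VC-HIT; vc=[7,15]
#7 0x3c→b15/s1 VC-HIT; vc=[7,5]
#8 0x14→b5/s1 VC-HIT; vc=[7,15]
#9 0x2c→b11/s1 MISS; vc=[7,15,5]

VC = [7, 15, 5]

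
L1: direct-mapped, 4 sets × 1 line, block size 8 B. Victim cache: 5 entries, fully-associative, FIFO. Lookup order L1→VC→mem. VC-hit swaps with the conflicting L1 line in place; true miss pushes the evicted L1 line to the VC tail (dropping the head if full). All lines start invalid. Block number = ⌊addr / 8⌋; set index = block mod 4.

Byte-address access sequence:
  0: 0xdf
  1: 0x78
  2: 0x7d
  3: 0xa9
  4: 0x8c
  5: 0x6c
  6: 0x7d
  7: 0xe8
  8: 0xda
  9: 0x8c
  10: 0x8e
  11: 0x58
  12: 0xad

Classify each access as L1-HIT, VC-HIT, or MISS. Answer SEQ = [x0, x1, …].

0: 0xdf (blk 27, set 3) → MISS  vc=[]
1: 0x78 (blk 15, set 3) → MISS  vc=[27]
2: 0x7d (blk 15, set 3) → L1-HIT  vc=[27]
3: 0xa9 (blk 21, set 1) → MISS  vc=[27]
4: 0x8c (blk 17, set 1) → MISS  vc=[27, 21]
5: 0x6c (blk 13, set 1) → MISS  vc=[27, 21, 17]
6: 0x7d (blk 15, set 3) → L1-HIT  vc=[27, 21, 17]
7: 0xe8 (blk 29, set 1) → MISS  vc=[27, 21, 17, 13]
8: 0xda (blk 27, set 3) → VC-HIT  vc=[15, 21, 17, 13]
9: 0x8c (blk 17, set 1) → VC-HIT  vc=[15, 21, 29, 13]
10: 0x8e (blk 17, set 1) → L1-HIT  vc=[15, 21, 29, 13]
11: 0x58 (blk 11, set 3) → MISS  vc=[15, 21, 29, 13, 27]
12: 0xad (blk 21, set 1) → VC-HIT  vc=[15, 17, 29, 13, 27]

SEQ = [MISS, MISS, L1-HIT, MISS, MISS, MISS, L1-HIT, MISS, VC-HIT, VC-HIT, L1-HIT, MISS, VC-HIT]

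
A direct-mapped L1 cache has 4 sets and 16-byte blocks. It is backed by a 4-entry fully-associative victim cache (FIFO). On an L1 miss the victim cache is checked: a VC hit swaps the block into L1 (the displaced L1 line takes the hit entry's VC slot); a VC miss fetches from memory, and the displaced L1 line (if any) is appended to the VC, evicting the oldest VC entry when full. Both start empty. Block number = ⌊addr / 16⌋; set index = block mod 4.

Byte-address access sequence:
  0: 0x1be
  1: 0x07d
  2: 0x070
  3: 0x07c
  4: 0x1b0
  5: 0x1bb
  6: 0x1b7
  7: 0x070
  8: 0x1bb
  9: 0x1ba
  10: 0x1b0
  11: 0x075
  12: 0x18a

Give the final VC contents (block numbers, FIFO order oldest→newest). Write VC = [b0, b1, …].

VC = [27]

#0 0x1be→b27/s3 MISS; vc=[]
#1 0x7d→b7/s3 MISS; vc=[27]
#2 0x70→b7/s3 L1-HIT; vc=[27]
#3 0x7c→b7/s3 L1-HIT; vc=[27]
#4 0x1b0→b27/s3 VC-HIT; vc=[7]
#5 0x1bb→b27/s3 L1-HIT; vc=[7]
#6 0x1b7→b27/s3 L1-HIT; vc=[7]
#7 0x70→b7/s3 VC-HIT; vc=[27]
#8 0x1bb→b27/s3 VC-HIT; vc=[7]
#9 0x1ba→b27/s3 L1-HIT; vc=[7]
#10 0x1b0→b27/s3 L1-HIT; vc=[7]
#11 0x75→b7/s3 VC-HIT; vc=[27]
#12 0x18a→b24/s0 MISS; vc=[27]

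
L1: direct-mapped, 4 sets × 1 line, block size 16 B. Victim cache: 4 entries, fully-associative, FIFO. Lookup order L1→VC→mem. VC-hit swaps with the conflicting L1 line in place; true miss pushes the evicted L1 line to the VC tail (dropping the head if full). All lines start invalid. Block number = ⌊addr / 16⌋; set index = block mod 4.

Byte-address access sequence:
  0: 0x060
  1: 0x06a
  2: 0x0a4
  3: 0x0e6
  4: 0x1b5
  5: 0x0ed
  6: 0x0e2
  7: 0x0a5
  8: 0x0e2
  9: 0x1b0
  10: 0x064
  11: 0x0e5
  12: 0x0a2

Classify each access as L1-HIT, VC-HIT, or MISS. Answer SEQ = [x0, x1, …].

  [0] addr=0x60 blk=6 s=2: MISS | VC []
  [1] addr=0x6a blk=6 s=2: L1-HIT | VC []
  [2] addr=0xa4 blk=10 s=2: MISS | VC [6]
  [3] addr=0xe6 blk=14 s=2: MISS | VC [6, 10]
  [4] addr=0x1b5 blk=27 s=3: MISS | VC [6, 10]
  [5] addr=0xed blk=14 s=2: L1-HIT | VC [6, 10]
  [6] addr=0xe2 blk=14 s=2: L1-HIT | VC [6, 10]
  [7] addr=0xa5 blk=10 s=2: VC-HIT | VC [6, 14]
  [8] addr=0xe2 blk=14 s=2: VC-HIT | VC [6, 10]
  [9] addr=0x1b0 blk=27 s=3: L1-HIT | VC [6, 10]
  [10] addr=0x64 blk=6 s=2: VC-HIT | VC [14, 10]
  [11] addr=0xe5 blk=14 s=2: VC-HIT | VC [6, 10]
  [12] addr=0xa2 blk=10 s=2: VC-HIT | VC [6, 14]

SEQ = [MISS, L1-HIT, MISS, MISS, MISS, L1-HIT, L1-HIT, VC-HIT, VC-HIT, L1-HIT, VC-HIT, VC-HIT, VC-HIT]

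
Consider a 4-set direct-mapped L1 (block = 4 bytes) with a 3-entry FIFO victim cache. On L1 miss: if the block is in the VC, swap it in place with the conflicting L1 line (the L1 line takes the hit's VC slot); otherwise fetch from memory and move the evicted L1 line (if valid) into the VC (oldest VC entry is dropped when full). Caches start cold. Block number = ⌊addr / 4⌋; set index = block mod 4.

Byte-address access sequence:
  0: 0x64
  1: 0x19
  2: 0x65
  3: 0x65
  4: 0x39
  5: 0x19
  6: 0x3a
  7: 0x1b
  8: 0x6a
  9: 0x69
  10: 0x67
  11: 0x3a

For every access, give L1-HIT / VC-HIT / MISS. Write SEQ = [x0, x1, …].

  [0] addr=0x64 blk=25 s=1: MISS | VC []
  [1] addr=0x19 blk=6 s=2: MISS | VC []
  [2] addr=0x65 blk=25 s=1: L1-HIT | VC []
  [3] addr=0x65 blk=25 s=1: L1-HIT | VC []
  [4] addr=0x39 blk=14 s=2: MISS | VC [6]
  [5] addr=0x19 blk=6 s=2: VC-HIT | VC [14]
  [6] addr=0x3a blk=14 s=2: VC-HIT | VC [6]
  [7] addr=0x1b blk=6 s=2: VC-HIT | VC [14]
  [8] addr=0x6a blk=26 s=2: MISS | VC [14, 6]
  [9] addr=0x69 blk=26 s=2: L1-HIT | VC [14, 6]
  [10] addr=0x67 blk=25 s=1: L1-HIT | VC [14, 6]
  [11] addr=0x3a blk=14 s=2: VC-HIT | VC [26, 6]

SEQ = [MISS, MISS, L1-HIT, L1-HIT, MISS, VC-HIT, VC-HIT, VC-HIT, MISS, L1-HIT, L1-HIT, VC-HIT]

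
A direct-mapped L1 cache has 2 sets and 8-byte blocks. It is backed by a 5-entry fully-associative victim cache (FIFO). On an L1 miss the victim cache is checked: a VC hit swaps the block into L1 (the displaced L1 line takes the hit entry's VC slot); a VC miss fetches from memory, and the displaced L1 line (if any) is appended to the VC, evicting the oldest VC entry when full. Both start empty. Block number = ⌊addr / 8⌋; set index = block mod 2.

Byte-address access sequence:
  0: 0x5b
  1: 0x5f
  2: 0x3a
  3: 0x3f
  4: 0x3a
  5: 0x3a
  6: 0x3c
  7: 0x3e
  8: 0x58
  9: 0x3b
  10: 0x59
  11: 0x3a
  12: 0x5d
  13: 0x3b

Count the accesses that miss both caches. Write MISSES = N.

MISSES = 2

0: 0x5b (blk 11, set 1) → MISS  vc=[]
1: 0x5f (blk 11, set 1) → L1-HIT  vc=[]
2: 0x3a (blk 7, set 1) → MISS  vc=[11]
3: 0x3f (blk 7, set 1) → L1-HIT  vc=[11]
4: 0x3a (blk 7, set 1) → L1-HIT  vc=[11]
5: 0x3a (blk 7, set 1) → L1-HIT  vc=[11]
6: 0x3c (blk 7, set 1) → L1-HIT  vc=[11]
7: 0x3e (blk 7, set 1) → L1-HIT  vc=[11]
8: 0x58 (blk 11, set 1) → VC-HIT  vc=[7]
9: 0x3b (blk 7, set 1) → VC-HIT  vc=[11]
10: 0x59 (blk 11, set 1) → VC-HIT  vc=[7]
11: 0x3a (blk 7, set 1) → VC-HIT  vc=[11]
12: 0x5d (blk 11, set 1) → VC-HIT  vc=[7]
13: 0x3b (blk 7, set 1) → VC-HIT  vc=[11]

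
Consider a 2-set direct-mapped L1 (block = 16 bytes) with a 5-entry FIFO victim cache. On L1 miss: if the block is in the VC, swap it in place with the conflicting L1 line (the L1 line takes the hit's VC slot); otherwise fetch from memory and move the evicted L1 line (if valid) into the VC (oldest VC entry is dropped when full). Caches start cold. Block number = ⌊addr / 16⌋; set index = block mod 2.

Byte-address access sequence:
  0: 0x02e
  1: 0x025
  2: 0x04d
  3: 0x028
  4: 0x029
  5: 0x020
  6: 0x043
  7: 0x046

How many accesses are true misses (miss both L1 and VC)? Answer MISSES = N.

MISSES = 2

0: 0x2e (blk 2, set 0) → MISS  vc=[]
1: 0x25 (blk 2, set 0) → L1-HIT  vc=[]
2: 0x4d (blk 4, set 0) → MISS  vc=[2]
3: 0x28 (blk 2, set 0) → VC-HIT  vc=[4]
4: 0x29 (blk 2, set 0) → L1-HIT  vc=[4]
5: 0x20 (blk 2, set 0) → L1-HIT  vc=[4]
6: 0x43 (blk 4, set 0) → VC-HIT  vc=[2]
7: 0x46 (blk 4, set 0) → L1-HIT  vc=[2]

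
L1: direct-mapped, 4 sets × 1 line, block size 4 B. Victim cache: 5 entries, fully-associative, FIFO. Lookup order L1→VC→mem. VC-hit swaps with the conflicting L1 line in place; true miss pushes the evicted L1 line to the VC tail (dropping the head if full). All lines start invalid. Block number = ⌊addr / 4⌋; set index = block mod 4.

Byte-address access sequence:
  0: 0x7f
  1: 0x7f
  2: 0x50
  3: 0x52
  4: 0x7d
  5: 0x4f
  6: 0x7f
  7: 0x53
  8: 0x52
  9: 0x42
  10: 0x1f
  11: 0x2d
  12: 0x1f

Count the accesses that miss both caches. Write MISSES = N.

  [0] addr=0x7f blk=31 s=3: MISS | VC []
  [1] addr=0x7f blk=31 s=3: L1-HIT | VC []
  [2] addr=0x50 blk=20 s=0: MISS | VC []
  [3] addr=0x52 blk=20 s=0: L1-HIT | VC []
  [4] addr=0x7d blk=31 s=3: L1-HIT | VC []
  [5] addr=0x4f blk=19 s=3: MISS | VC [31]
  [6] addr=0x7f blk=31 s=3: VC-HIT | VC [19]
  [7] addr=0x53 blk=20 s=0: L1-HIT | VC [19]
  [8] addr=0x52 blk=20 s=0: L1-HIT | VC [19]
  [9] addr=0x42 blk=16 s=0: MISS | VC [19, 20]
  [10] addr=0x1f blk=7 s=3: MISS | VC [19, 20, 31]
  [11] addr=0x2d blk=11 s=3: MISS | VC [19, 20, 31, 7]
  [12] addr=0x1f blk=7 s=3: VC-HIT | VC [19, 20, 31, 11]

MISSES = 6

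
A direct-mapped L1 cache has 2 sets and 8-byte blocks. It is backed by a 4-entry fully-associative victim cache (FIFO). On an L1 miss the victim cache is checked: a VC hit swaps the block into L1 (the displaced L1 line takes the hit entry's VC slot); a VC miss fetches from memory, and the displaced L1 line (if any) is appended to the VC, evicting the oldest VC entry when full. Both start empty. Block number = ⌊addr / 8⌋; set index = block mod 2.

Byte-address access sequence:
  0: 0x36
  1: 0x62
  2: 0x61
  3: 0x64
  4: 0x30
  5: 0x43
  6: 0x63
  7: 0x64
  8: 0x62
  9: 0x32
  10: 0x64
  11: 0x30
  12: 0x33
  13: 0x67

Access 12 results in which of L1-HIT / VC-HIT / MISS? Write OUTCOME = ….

OUTCOME = L1-HIT

#0 0x36→b6/s0 MISS; vc=[]
#1 0x62→b12/s0 MISS; vc=[6]
#2 0x61→b12/s0 L1-HIT; vc=[6]
#3 0x64→b12/s0 L1-HIT; vc=[6]
#4 0x30→b6/s0 VC-HIT; vc=[12]
#5 0x43→b8/s0 MISS; vc=[12,6]
#6 0x63→b12/s0 VC-HIT; vc=[8,6]
#7 0x64→b12/s0 L1-HIT; vc=[8,6]
#8 0x62→b12/s0 L1-HIT; vc=[8,6]
#9 0x32→b6/s0 VC-HIT; vc=[8,12]
#10 0x64→b12/s0 VC-HIT; vc=[8,6]
#11 0x30→b6/s0 VC-HIT; vc=[8,12]
#12 0x33→b6/s0 L1-HIT; vc=[8,12]
#13 0x67→b12/s0 VC-HIT; vc=[8,6]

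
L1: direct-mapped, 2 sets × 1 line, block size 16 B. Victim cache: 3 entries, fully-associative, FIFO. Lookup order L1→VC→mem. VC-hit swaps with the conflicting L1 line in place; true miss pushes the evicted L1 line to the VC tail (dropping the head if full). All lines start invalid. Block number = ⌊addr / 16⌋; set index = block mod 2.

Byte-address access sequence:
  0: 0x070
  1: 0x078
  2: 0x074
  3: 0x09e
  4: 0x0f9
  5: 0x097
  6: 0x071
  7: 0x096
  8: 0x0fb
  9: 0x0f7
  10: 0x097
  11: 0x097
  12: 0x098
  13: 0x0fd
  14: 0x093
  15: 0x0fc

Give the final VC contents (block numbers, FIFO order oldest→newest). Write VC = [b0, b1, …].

VC = [7, 9]

#0 0x70→b7/s1 MISS; vc=[]
#1 0x78→b7/s1 L1-HIT; vc=[]
#2 0x74→b7/s1 L1-HIT; vc=[]
#3 0x9e→b9/s1 MISS; vc=[7]
#4 0xf9→b15/s1 MISS; vc=[7,9]
#5 0x97→b9/s1 VC-HIT; vc=[7,15]
#6 0x71→b7/s1 VC-HIT; vc=[9,15]
#7 0x96→b9/s1 VC-HIT; vc=[7,15]
#8 0xfb→b15/s1 VC-HIT; vc=[7,9]
#9 0xf7→b15/s1 L1-HIT; vc=[7,9]
#10 0x97→b9/s1 VC-HIT; vc=[7,15]
#11 0x97→b9/s1 L1-HIT; vc=[7,15]
#12 0x98→b9/s1 L1-HIT; vc=[7,15]
#13 0xfd→b15/s1 VC-HIT; vc=[7,9]
#14 0x93→b9/s1 VC-HIT; vc=[7,15]
#15 0xfc→b15/s1 VC-HIT; vc=[7,9]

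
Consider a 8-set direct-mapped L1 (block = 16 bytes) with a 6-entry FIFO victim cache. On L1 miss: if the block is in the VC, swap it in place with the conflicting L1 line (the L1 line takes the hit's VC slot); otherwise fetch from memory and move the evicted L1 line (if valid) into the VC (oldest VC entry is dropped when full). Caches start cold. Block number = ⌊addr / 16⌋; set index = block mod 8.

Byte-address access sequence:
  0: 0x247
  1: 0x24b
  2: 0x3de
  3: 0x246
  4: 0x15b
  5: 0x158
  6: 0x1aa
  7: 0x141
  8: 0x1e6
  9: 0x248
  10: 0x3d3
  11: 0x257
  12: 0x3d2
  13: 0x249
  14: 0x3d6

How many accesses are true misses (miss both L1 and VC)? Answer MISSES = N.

  [0] addr=0x247 blk=36 s=4: MISS | VC []
  [1] addr=0x24b blk=36 s=4: L1-HIT | VC []
  [2] addr=0x3de blk=61 s=5: MISS | VC []
  [3] addr=0x246 blk=36 s=4: L1-HIT | VC []
  [4] addr=0x15b blk=21 s=5: MISS | VC [61]
  [5] addr=0x158 blk=21 s=5: L1-HIT | VC [61]
  [6] addr=0x1aa blk=26 s=2: MISS | VC [61]
  [7] addr=0x141 blk=20 s=4: MISS | VC [61, 36]
  [8] addr=0x1e6 blk=30 s=6: MISS | VC [61, 36]
  [9] addr=0x248 blk=36 s=4: VC-HIT | VC [61, 20]
  [10] addr=0x3d3 blk=61 s=5: VC-HIT | VC [21, 20]
  [11] addr=0x257 blk=37 s=5: MISS | VC [21, 20, 61]
  [12] addr=0x3d2 blk=61 s=5: VC-HIT | VC [21, 20, 37]
  [13] addr=0x249 blk=36 s=4: L1-HIT | VC [21, 20, 37]
  [14] addr=0x3d6 blk=61 s=5: L1-HIT | VC [21, 20, 37]

MISSES = 7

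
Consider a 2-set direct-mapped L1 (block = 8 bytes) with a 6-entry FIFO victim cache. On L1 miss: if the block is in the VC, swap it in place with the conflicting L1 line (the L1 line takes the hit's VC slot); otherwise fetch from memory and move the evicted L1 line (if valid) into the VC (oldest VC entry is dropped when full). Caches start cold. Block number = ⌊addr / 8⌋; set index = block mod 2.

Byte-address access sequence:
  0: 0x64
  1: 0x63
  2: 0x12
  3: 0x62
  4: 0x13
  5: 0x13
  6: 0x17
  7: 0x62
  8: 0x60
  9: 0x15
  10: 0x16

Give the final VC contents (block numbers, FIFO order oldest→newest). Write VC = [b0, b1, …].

VC = [12]

#0 0x64→b12/s0 MISS; vc=[]
#1 0x63→b12/s0 L1-HIT; vc=[]
#2 0x12→b2/s0 MISS; vc=[12]
#3 0x62→b12/s0 VC-HIT; vc=[2]
#4 0x13→b2/s0 VC-HIT; vc=[12]
#5 0x13→b2/s0 L1-HIT; vc=[12]
#6 0x17→b2/s0 L1-HIT; vc=[12]
#7 0x62→b12/s0 VC-HIT; vc=[2]
#8 0x60→b12/s0 L1-HIT; vc=[2]
#9 0x15→b2/s0 VC-HIT; vc=[12]
#10 0x16→b2/s0 L1-HIT; vc=[12]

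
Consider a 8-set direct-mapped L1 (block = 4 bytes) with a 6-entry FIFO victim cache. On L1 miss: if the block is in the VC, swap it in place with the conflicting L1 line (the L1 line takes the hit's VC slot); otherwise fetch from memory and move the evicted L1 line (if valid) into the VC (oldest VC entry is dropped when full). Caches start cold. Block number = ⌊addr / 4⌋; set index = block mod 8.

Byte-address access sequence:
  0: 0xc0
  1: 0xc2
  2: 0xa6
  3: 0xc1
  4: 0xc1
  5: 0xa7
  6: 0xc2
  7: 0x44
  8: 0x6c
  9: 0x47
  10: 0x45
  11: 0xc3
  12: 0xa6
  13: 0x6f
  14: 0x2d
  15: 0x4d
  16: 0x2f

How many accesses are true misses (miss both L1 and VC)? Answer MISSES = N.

0: 0xc0 (blk 48, set 0) → MISS  vc=[]
1: 0xc2 (blk 48, set 0) → L1-HIT  vc=[]
2: 0xa6 (blk 41, set 1) → MISS  vc=[]
3: 0xc1 (blk 48, set 0) → L1-HIT  vc=[]
4: 0xc1 (blk 48, set 0) → L1-HIT  vc=[]
5: 0xa7 (blk 41, set 1) → L1-HIT  vc=[]
6: 0xc2 (blk 48, set 0) → L1-HIT  vc=[]
7: 0x44 (blk 17, set 1) → MISS  vc=[41]
8: 0x6c (blk 27, set 3) → MISS  vc=[41]
9: 0x47 (blk 17, set 1) → L1-HIT  vc=[41]
10: 0x45 (blk 17, set 1) → L1-HIT  vc=[41]
11: 0xc3 (blk 48, set 0) → L1-HIT  vc=[41]
12: 0xa6 (blk 41, set 1) → VC-HIT  vc=[17]
13: 0x6f (blk 27, set 3) → L1-HIT  vc=[17]
14: 0x2d (blk 11, set 3) → MISS  vc=[17, 27]
15: 0x4d (blk 19, set 3) → MISS  vc=[17, 27, 11]
16: 0x2f (blk 11, set 3) → VC-HIT  vc=[17, 27, 19]

MISSES = 6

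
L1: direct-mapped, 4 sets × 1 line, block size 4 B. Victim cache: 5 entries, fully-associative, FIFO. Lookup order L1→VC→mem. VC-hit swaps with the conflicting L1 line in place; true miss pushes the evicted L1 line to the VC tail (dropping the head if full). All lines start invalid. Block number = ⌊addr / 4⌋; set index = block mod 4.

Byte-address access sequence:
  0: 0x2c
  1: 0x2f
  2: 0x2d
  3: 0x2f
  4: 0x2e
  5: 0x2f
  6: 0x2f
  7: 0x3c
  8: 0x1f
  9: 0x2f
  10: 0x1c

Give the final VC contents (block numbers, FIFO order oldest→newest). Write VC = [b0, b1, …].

VC = [11, 15]

#0 0x2c→b11/s3 MISS; vc=[]
#1 0x2f→b11/s3 L1-HIT; vc=[]
#2 0x2d→b11/s3 L1-HIT; vc=[]
#3 0x2f→b11/s3 L1-HIT; vc=[]
#4 0x2e→b11/s3 L1-HIT; vc=[]
#5 0x2f→b11/s3 L1-HIT; vc=[]
#6 0x2f→b11/s3 L1-HIT; vc=[]
#7 0x3c→b15/s3 MISS; vc=[11]
#8 0x1f→b7/s3 MISS; vc=[11,15]
#9 0x2f→b11/s3 VC-HIT; vc=[7,15]
#10 0x1c→b7/s3 VC-HIT; vc=[11,15]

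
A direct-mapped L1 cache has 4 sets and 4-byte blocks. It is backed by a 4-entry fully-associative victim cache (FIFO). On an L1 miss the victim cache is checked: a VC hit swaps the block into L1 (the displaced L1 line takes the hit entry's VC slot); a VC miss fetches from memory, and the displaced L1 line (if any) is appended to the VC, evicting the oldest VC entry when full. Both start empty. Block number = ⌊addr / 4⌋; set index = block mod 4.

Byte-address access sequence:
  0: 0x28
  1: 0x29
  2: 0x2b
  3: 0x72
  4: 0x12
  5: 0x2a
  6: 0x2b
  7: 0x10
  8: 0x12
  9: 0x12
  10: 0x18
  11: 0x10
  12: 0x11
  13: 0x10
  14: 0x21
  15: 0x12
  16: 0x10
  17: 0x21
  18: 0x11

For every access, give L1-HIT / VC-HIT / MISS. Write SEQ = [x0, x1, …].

SEQ = [MISS, L1-HIT, L1-HIT, MISS, MISS, L1-HIT, L1-HIT, L1-HIT, L1-HIT, L1-HIT, MISS, L1-HIT, L1-HIT, L1-HIT, MISS, VC-HIT, L1-HIT, VC-HIT, VC-HIT]

  [0] addr=0x28 blk=10 s=2: MISS | VC []
  [1] addr=0x29 blk=10 s=2: L1-HIT | VC []
  [2] addr=0x2b blk=10 s=2: L1-HIT | VC []
  [3] addr=0x72 blk=28 s=0: MISS | VC []
  [4] addr=0x12 blk=4 s=0: MISS | VC [28]
  [5] addr=0x2a blk=10 s=2: L1-HIT | VC [28]
  [6] addr=0x2b blk=10 s=2: L1-HIT | VC [28]
  [7] addr=0x10 blk=4 s=0: L1-HIT | VC [28]
  [8] addr=0x12 blk=4 s=0: L1-HIT | VC [28]
  [9] addr=0x12 blk=4 s=0: L1-HIT | VC [28]
  [10] addr=0x18 blk=6 s=2: MISS | VC [28, 10]
  [11] addr=0x10 blk=4 s=0: L1-HIT | VC [28, 10]
  [12] addr=0x11 blk=4 s=0: L1-HIT | VC [28, 10]
  [13] addr=0x10 blk=4 s=0: L1-HIT | VC [28, 10]
  [14] addr=0x21 blk=8 s=0: MISS | VC [28, 10, 4]
  [15] addr=0x12 blk=4 s=0: VC-HIT | VC [28, 10, 8]
  [16] addr=0x10 blk=4 s=0: L1-HIT | VC [28, 10, 8]
  [17] addr=0x21 blk=8 s=0: VC-HIT | VC [28, 10, 4]
  [18] addr=0x11 blk=4 s=0: VC-HIT | VC [28, 10, 8]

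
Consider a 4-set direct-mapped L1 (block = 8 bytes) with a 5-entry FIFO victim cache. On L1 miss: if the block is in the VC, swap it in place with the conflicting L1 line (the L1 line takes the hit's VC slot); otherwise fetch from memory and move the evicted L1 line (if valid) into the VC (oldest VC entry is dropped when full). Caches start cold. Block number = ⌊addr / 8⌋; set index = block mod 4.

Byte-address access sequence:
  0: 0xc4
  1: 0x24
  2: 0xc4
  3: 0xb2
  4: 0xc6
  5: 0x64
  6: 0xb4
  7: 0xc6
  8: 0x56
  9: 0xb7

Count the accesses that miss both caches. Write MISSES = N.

MISSES = 5

  [0] addr=0xc4 blk=24 s=0: MISS | VC []
  [1] addr=0x24 blk=4 s=0: MISS | VC [24]
  [2] addr=0xc4 blk=24 s=0: VC-HIT | VC [4]
  [3] addr=0xb2 blk=22 s=2: MISS | VC [4]
  [4] addr=0xc6 blk=24 s=0: L1-HIT | VC [4]
  [5] addr=0x64 blk=12 s=0: MISS | VC [4, 24]
  [6] addr=0xb4 blk=22 s=2: L1-HIT | VC [4, 24]
  [7] addr=0xc6 blk=24 s=0: VC-HIT | VC [4, 12]
  [8] addr=0x56 blk=10 s=2: MISS | VC [4, 12, 22]
  [9] addr=0xb7 blk=22 s=2: VC-HIT | VC [4, 12, 10]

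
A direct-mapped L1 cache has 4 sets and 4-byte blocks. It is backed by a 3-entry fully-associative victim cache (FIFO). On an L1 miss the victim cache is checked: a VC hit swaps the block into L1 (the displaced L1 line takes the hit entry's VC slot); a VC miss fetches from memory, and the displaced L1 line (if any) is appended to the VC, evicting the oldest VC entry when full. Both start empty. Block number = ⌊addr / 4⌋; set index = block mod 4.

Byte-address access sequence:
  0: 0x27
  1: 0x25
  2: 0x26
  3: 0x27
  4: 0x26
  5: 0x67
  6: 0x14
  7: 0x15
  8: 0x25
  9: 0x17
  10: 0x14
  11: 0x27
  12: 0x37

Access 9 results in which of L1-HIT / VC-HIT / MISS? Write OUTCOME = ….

OUTCOME = VC-HIT

#0 0x27→b9/s1 MISS; vc=[]
#1 0x25→b9/s1 L1-HIT; vc=[]
#2 0x26→b9/s1 L1-HIT; vc=[]
#3 0x27→b9/s1 L1-HIT; vc=[]
#4 0x26→b9/s1 L1-HIT; vc=[]
#5 0x67→b25/s1 MISS; vc=[9]
#6 0x14→b5/s1 MISS; vc=[9,25]
#7 0x15→b5/s1 L1-HIT; vc=[9,25]
#8 0x25→b9/s1 VC-HIT; vc=[5,25]
#9 0x17→b5/s1 VC-HIT; vc=[9,25]
#10 0x14→b5/s1 L1-HIT; vc=[9,25]
#11 0x27→b9/s1 VC-HIT; vc=[5,25]
#12 0x37→b13/s1 MISS; vc=[5,25,9]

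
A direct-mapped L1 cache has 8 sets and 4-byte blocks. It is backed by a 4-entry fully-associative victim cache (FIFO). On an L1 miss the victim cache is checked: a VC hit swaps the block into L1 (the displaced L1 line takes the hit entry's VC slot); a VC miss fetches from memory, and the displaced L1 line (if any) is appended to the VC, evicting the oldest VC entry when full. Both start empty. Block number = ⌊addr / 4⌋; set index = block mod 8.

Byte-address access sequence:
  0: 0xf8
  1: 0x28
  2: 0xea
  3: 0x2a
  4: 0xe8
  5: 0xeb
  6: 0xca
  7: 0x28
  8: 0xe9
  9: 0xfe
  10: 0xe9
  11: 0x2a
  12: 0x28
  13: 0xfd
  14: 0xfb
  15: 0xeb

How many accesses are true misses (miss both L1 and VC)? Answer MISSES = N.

  [0] addr=0xf8 blk=62 s=6: MISS | VC []
  [1] addr=0x28 blk=10 s=2: MISS | VC []
  [2] addr=0xea blk=58 s=2: MISS | VC [10]
  [3] addr=0x2a blk=10 s=2: VC-HIT | VC [58]
  [4] addr=0xe8 blk=58 s=2: VC-HIT | VC [10]
  [5] addr=0xeb blk=58 s=2: L1-HIT | VC [10]
  [6] addr=0xca blk=50 s=2: MISS | VC [10, 58]
  [7] addr=0x28 blk=10 s=2: VC-HIT | VC [50, 58]
  [8] addr=0xe9 blk=58 s=2: VC-HIT | VC [50, 10]
  [9] addr=0xfe blk=63 s=7: MISS | VC [50, 10]
  [10] addr=0xe9 blk=58 s=2: L1-HIT | VC [50, 10]
  [11] addr=0x2a blk=10 s=2: VC-HIT | VC [50, 58]
  [12] addr=0x28 blk=10 s=2: L1-HIT | VC [50, 58]
  [13] addr=0xfd blk=63 s=7: L1-HIT | VC [50, 58]
  [14] addr=0xfb blk=62 s=6: L1-HIT | VC [50, 58]
  [15] addr=0xeb blk=58 s=2: VC-HIT | VC [50, 10]

MISSES = 5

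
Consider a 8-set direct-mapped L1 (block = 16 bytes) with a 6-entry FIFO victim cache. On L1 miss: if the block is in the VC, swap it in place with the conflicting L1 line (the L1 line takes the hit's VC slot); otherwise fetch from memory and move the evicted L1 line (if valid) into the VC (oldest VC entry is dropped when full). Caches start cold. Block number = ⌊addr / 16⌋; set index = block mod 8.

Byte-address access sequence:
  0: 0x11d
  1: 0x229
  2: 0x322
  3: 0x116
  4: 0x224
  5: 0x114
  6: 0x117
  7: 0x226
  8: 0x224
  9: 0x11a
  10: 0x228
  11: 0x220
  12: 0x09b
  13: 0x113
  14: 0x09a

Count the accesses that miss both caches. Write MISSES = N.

#0 0x11d→b17/s1 MISS; vc=[]
#1 0x229→b34/s2 MISS; vc=[]
#2 0x322→b50/s2 MISS; vc=[34]
#3 0x116→b17/s1 L1-HIT; vc=[34]
#4 0x224→b34/s2 VC-HIT; vc=[50]
#5 0x114→b17/s1 L1-HIT; vc=[50]
#6 0x117→b17/s1 L1-HIT; vc=[50]
#7 0x226→b34/s2 L1-HIT; vc=[50]
#8 0x224→b34/s2 L1-HIT; vc=[50]
#9 0x11a→b17/s1 L1-HIT; vc=[50]
#10 0x228→b34/s2 L1-HIT; vc=[50]
#11 0x220→b34/s2 L1-HIT; vc=[50]
#12 0x9b→b9/s1 MISS; vc=[50,17]
#13 0x113→b17/s1 VC-HIT; vc=[50,9]
#14 0x9a→b9/s1 VC-HIT; vc=[50,17]

MISSES = 4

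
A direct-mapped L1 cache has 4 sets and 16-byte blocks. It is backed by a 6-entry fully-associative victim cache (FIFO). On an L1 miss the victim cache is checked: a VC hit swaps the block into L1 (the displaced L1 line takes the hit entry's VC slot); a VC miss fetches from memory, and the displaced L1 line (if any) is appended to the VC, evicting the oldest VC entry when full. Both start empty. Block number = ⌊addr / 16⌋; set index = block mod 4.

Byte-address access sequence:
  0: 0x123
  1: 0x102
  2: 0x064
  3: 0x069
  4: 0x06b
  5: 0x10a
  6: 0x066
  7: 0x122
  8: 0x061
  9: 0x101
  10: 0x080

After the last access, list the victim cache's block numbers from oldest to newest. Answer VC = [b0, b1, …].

  [0] addr=0x123 blk=18 s=2: MISS | VC []
  [1] addr=0x102 blk=16 s=0: MISS | VC []
  [2] addr=0x64 blk=6 s=2: MISS | VC [18]
  [3] addr=0x69 blk=6 s=2: L1-HIT | VC [18]
  [4] addr=0x6b blk=6 s=2: L1-HIT | VC [18]
  [5] addr=0x10a blk=16 s=0: L1-HIT | VC [18]
  [6] addr=0x66 blk=6 s=2: L1-HIT | VC [18]
  [7] addr=0x122 blk=18 s=2: VC-HIT | VC [6]
  [8] addr=0x61 blk=6 s=2: VC-HIT | VC [18]
  [9] addr=0x101 blk=16 s=0: L1-HIT | VC [18]
  [10] addr=0x80 blk=8 s=0: MISS | VC [18, 16]

VC = [18, 16]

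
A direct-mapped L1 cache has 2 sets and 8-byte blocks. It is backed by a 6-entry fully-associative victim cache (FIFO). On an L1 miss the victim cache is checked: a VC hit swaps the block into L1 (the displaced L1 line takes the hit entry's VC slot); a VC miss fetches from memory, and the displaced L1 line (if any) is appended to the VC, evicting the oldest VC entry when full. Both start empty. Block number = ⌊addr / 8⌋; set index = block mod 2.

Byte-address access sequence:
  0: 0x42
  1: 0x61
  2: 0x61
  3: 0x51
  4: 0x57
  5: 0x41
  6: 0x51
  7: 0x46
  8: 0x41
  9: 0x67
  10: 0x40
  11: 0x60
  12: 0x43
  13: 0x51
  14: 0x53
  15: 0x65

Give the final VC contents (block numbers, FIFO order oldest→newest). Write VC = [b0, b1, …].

  [0] addr=0x42 blk=8 s=0: MISS | VC []
  [1] addr=0x61 blk=12 s=0: MISS | VC [8]
  [2] addr=0x61 blk=12 s=0: L1-HIT | VC [8]
  [3] addr=0x51 blk=10 s=0: MISS | VC [8, 12]
  [4] addr=0x57 blk=10 s=0: L1-HIT | VC [8, 12]
  [5] addr=0x41 blk=8 s=0: VC-HIT | VC [10, 12]
  [6] addr=0x51 blk=10 s=0: VC-HIT | VC [8, 12]
  [7] addr=0x46 blk=8 s=0: VC-HIT | VC [10, 12]
  [8] addr=0x41 blk=8 s=0: L1-HIT | VC [10, 12]
  [9] addr=0x67 blk=12 s=0: VC-HIT | VC [10, 8]
  [10] addr=0x40 blk=8 s=0: VC-HIT | VC [10, 12]
  [11] addr=0x60 blk=12 s=0: VC-HIT | VC [10, 8]
  [12] addr=0x43 blk=8 s=0: VC-HIT | VC [10, 12]
  [13] addr=0x51 blk=10 s=0: VC-HIT | VC [8, 12]
  [14] addr=0x53 blk=10 s=0: L1-HIT | VC [8, 12]
  [15] addr=0x65 blk=12 s=0: VC-HIT | VC [8, 10]

VC = [8, 10]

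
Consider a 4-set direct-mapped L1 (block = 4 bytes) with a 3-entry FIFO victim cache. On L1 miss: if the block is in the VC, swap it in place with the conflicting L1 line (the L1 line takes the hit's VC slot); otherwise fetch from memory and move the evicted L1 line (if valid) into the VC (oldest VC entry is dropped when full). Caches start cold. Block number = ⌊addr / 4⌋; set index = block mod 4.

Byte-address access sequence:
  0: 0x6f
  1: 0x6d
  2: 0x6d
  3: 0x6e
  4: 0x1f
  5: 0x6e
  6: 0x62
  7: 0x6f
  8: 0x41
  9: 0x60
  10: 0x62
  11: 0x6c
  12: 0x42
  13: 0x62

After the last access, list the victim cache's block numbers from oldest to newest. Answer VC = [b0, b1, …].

#0 0x6f→b27/s3 MISS; vc=[]
#1 0x6d→b27/s3 L1-HIT; vc=[]
#2 0x6d→b27/s3 L1-HIT; vc=[]
#3 0x6e→b27/s3 L1-HIT; vc=[]
#4 0x1f→b7/s3 MISS; vc=[27]
#5 0x6e→b27/s3 VC-HIT; vc=[7]
#6 0x62→b24/s0 MISS; vc=[7]
#7 0x6f→b27/s3 L1-HIT; vc=[7]
#8 0x41→b16/s0 MISS; vc=[7,24]
#9 0x60→b24/s0 VC-HIT; vc=[7,16]
#10 0x62→b24/s0 L1-HIT; vc=[7,16]
#11 0x6c→b27/s3 L1-HIT; vc=[7,16]
#12 0x42→b16/s0 VC-HIT; vc=[7,24]
#13 0x62→b24/s0 VC-HIT; vc=[7,16]

VC = [7, 16]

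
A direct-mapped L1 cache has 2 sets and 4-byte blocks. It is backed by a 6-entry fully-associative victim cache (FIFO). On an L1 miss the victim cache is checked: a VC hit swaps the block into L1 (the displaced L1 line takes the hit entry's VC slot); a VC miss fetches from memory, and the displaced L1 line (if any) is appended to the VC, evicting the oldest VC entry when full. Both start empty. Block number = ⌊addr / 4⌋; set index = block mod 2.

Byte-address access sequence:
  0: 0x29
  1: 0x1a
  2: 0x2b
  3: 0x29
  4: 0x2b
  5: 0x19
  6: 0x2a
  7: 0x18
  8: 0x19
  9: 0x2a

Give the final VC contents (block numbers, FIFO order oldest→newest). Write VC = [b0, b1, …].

#0 0x29→b10/s0 MISS; vc=[]
#1 0x1a→b6/s0 MISS; vc=[10]
#2 0x2b→b10/s0 VC-HIT; vc=[6]
#3 0x29→b10/s0 L1-HIT; vc=[6]
#4 0x2b→b10/s0 L1-HIT; vc=[6]
#5 0x19→b6/s0 VC-HIT; vc=[10]
#6 0x2a→b10/s0 VC-HIT; vc=[6]
#7 0x18→b6/s0 VC-HIT; vc=[10]
#8 0x19→b6/s0 L1-HIT; vc=[10]
#9 0x2a→b10/s0 VC-HIT; vc=[6]

VC = [6]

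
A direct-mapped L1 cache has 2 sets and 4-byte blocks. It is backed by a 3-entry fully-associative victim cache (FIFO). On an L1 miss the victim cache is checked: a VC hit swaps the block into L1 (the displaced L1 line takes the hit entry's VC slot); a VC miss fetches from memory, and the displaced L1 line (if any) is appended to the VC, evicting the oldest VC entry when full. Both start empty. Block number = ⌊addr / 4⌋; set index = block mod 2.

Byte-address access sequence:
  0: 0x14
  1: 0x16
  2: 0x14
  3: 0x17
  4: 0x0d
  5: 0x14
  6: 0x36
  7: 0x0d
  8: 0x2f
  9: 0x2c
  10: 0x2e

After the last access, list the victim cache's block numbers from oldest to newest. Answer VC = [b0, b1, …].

VC = [13, 5, 3]

0: 0x14 (blk 5, set 1) → MISS  vc=[]
1: 0x16 (blk 5, set 1) → L1-HIT  vc=[]
2: 0x14 (blk 5, set 1) → L1-HIT  vc=[]
3: 0x17 (blk 5, set 1) → L1-HIT  vc=[]
4: 0xd (blk 3, set 1) → MISS  vc=[5]
5: 0x14 (blk 5, set 1) → VC-HIT  vc=[3]
6: 0x36 (blk 13, set 1) → MISS  vc=[3, 5]
7: 0xd (blk 3, set 1) → VC-HIT  vc=[13, 5]
8: 0x2f (blk 11, set 1) → MISS  vc=[13, 5, 3]
9: 0x2c (blk 11, set 1) → L1-HIT  vc=[13, 5, 3]
10: 0x2e (blk 11, set 1) → L1-HIT  vc=[13, 5, 3]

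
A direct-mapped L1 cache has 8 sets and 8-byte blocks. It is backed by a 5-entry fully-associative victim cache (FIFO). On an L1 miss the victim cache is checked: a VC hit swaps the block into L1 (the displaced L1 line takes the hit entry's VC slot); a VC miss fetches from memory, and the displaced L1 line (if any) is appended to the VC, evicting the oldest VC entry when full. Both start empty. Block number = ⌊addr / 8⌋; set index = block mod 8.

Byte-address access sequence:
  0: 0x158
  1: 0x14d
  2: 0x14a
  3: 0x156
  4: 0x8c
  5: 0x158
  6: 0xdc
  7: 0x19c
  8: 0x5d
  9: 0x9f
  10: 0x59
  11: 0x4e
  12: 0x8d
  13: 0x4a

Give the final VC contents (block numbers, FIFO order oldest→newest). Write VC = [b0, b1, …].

#0 0x158→b43/s3 MISS; vc=[]
#1 0x14d→b41/s1 MISS; vc=[]
#2 0x14a→b41/s1 L1-HIT; vc=[]
#3 0x156→b42/s2 MISS; vc=[]
#4 0x8c→b17/s1 MISS; vc=[41]
#5 0x158→b43/s3 L1-HIT; vc=[41]
#6 0xdc→b27/s3 MISS; vc=[41,43]
#7 0x19c→b51/s3 MISS; vc=[41,43,27]
#8 0x5d→b11/s3 MISS; vc=[41,43,27,51]
#9 0x9f→b19/s3 MISS; vc=[41,43,27,51,11]
#10 0x59→b11/s3 VC-HIT; vc=[41,43,27,51,19]
#11 0x4e→b9/s1 MISS; vc=[43,27,51,19,17]
#12 0x8d→b17/s1 VC-HIT; vc=[43,27,51,19,9]
#13 0x4a→b9/s1 VC-HIT; vc=[43,27,51,19,17]

VC = [43, 27, 51, 19, 17]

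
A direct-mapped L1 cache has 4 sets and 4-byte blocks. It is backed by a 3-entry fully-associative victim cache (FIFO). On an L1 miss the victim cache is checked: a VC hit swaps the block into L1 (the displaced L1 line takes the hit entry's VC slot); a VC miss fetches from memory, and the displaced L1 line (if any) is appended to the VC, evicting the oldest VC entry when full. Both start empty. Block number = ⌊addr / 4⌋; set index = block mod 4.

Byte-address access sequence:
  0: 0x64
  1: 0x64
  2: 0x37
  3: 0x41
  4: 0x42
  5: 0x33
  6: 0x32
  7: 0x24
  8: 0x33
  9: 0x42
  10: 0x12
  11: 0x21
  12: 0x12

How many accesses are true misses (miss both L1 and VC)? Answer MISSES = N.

#0 0x64→b25/s1 MISS; vc=[]
#1 0x64→b25/s1 L1-HIT; vc=[]
#2 0x37→b13/s1 MISS; vc=[25]
#3 0x41→b16/s0 MISS; vc=[25]
#4 0x42→b16/s0 L1-HIT; vc=[25]
#5 0x33→b12/s0 MISS; vc=[25,16]
#6 0x32→b12/s0 L1-HIT; vc=[25,16]
#7 0x24→b9/s1 MISS; vc=[25,16,13]
#8 0x33→b12/s0 L1-HIT; vc=[25,16,13]
#9 0x42→b16/s0 VC-HIT; vc=[25,12,13]
#10 0x12→b4/s0 MISS; vc=[12,13,16]
#11 0x21→b8/s0 MISS; vc=[13,16,4]
#12 0x12→b4/s0 VC-HIT; vc=[13,16,8]

MISSES = 7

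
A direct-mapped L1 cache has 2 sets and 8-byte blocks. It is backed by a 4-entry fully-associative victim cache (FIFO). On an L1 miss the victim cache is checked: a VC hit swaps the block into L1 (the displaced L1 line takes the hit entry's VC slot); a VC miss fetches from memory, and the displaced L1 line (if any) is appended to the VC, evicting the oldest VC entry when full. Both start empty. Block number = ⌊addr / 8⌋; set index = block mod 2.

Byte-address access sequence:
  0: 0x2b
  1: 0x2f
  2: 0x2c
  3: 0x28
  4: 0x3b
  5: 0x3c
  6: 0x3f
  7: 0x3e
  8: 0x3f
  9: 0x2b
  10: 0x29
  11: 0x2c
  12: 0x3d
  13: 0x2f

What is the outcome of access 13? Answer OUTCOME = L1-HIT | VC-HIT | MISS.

OUTCOME = VC-HIT

#0 0x2b→b5/s1 MISS; vc=[]
#1 0x2f→b5/s1 L1-HIT; vc=[]
#2 0x2c→b5/s1 L1-HIT; vc=[]
#3 0x28→b5/s1 L1-HIT; vc=[]
#4 0x3b→b7/s1 MISS; vc=[5]
#5 0x3c→b7/s1 L1-HIT; vc=[5]
#6 0x3f→b7/s1 L1-HIT; vc=[5]
#7 0x3e→b7/s1 L1-HIT; vc=[5]
#8 0x3f→b7/s1 L1-HIT; vc=[5]
#9 0x2b→b5/s1 VC-HIT; vc=[7]
#10 0x29→b5/s1 L1-HIT; vc=[7]
#11 0x2c→b5/s1 L1-HIT; vc=[7]
#12 0x3d→b7/s1 VC-HIT; vc=[5]
#13 0x2f→b5/s1 VC-HIT; vc=[7]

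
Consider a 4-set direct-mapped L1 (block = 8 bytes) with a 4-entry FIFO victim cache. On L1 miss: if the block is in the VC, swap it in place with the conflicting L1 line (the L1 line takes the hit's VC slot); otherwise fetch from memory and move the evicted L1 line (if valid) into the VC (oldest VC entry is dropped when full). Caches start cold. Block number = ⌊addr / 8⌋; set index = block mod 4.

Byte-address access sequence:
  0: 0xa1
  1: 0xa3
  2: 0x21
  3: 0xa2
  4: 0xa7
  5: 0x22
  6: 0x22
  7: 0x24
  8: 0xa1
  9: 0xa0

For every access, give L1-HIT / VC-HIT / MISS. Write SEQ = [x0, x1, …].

0: 0xa1 (blk 20, set 0) → MISS  vc=[]
1: 0xa3 (blk 20, set 0) → L1-HIT  vc=[]
2: 0x21 (blk 4, set 0) → MISS  vc=[20]
3: 0xa2 (blk 20, set 0) → VC-HIT  vc=[4]
4: 0xa7 (blk 20, set 0) → L1-HIT  vc=[4]
5: 0x22 (blk 4, set 0) → VC-HIT  vc=[20]
6: 0x22 (blk 4, set 0) → L1-HIT  vc=[20]
7: 0x24 (blk 4, set 0) → L1-HIT  vc=[20]
8: 0xa1 (blk 20, set 0) → VC-HIT  vc=[4]
9: 0xa0 (blk 20, set 0) → L1-HIT  vc=[4]

SEQ = [MISS, L1-HIT, MISS, VC-HIT, L1-HIT, VC-HIT, L1-HIT, L1-HIT, VC-HIT, L1-HIT]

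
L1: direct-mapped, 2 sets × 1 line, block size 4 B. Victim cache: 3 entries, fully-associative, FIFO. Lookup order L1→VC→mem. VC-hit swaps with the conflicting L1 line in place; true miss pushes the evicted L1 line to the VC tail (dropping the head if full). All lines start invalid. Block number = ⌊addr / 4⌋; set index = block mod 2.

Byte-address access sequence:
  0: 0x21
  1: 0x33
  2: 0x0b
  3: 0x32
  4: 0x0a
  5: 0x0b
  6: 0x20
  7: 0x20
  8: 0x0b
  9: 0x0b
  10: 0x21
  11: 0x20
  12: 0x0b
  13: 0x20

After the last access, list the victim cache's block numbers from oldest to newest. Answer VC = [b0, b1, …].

0: 0x21 (blk 8, set 0) → MISS  vc=[]
1: 0x33 (blk 12, set 0) → MISS  vc=[8]
2: 0xb (blk 2, set 0) → MISS  vc=[8, 12]
3: 0x32 (blk 12, set 0) → VC-HIT  vc=[8, 2]
4: 0xa (blk 2, set 0) → VC-HIT  vc=[8, 12]
5: 0xb (blk 2, set 0) → L1-HIT  vc=[8, 12]
6: 0x20 (blk 8, set 0) → VC-HIT  vc=[2, 12]
7: 0x20 (blk 8, set 0) → L1-HIT  vc=[2, 12]
8: 0xb (blk 2, set 0) → VC-HIT  vc=[8, 12]
9: 0xb (blk 2, set 0) → L1-HIT  vc=[8, 12]
10: 0x21 (blk 8, set 0) → VC-HIT  vc=[2, 12]
11: 0x20 (blk 8, set 0) → L1-HIT  vc=[2, 12]
12: 0xb (blk 2, set 0) → VC-HIT  vc=[8, 12]
13: 0x20 (blk 8, set 0) → VC-HIT  vc=[2, 12]

VC = [2, 12]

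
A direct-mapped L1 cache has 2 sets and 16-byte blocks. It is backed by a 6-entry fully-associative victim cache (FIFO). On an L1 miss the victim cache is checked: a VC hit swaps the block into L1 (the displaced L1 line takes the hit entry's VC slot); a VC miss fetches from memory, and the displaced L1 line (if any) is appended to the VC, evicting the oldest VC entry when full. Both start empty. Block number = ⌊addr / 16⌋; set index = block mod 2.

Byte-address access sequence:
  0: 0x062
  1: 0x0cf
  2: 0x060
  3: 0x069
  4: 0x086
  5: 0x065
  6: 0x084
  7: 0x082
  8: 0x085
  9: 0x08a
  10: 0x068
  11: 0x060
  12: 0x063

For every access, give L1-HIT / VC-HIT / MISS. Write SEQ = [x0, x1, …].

0: 0x62 (blk 6, set 0) → MISS  vc=[]
1: 0xcf (blk 12, set 0) → MISS  vc=[6]
2: 0x60 (blk 6, set 0) → VC-HIT  vc=[12]
3: 0x69 (blk 6, set 0) → L1-HIT  vc=[12]
4: 0x86 (blk 8, set 0) → MISS  vc=[12, 6]
5: 0x65 (blk 6, set 0) → VC-HIT  vc=[12, 8]
6: 0x84 (blk 8, set 0) → VC-HIT  vc=[12, 6]
7: 0x82 (blk 8, set 0) → L1-HIT  vc=[12, 6]
8: 0x85 (blk 8, set 0) → L1-HIT  vc=[12, 6]
9: 0x8a (blk 8, set 0) → L1-HIT  vc=[12, 6]
10: 0x68 (blk 6, set 0) → VC-HIT  vc=[12, 8]
11: 0x60 (blk 6, set 0) → L1-HIT  vc=[12, 8]
12: 0x63 (blk 6, set 0) → L1-HIT  vc=[12, 8]

SEQ = [MISS, MISS, VC-HIT, L1-HIT, MISS, VC-HIT, VC-HIT, L1-HIT, L1-HIT, L1-HIT, VC-HIT, L1-HIT, L1-HIT]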